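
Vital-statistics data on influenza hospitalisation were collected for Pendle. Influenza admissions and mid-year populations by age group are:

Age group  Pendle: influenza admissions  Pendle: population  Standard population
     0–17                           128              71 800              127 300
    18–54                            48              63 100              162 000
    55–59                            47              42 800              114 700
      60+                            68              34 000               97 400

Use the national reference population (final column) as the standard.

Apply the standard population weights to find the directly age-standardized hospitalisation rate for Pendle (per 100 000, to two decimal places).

Age-specific rates per 100 000 for Pendle: 178.27, 76.07, 109.81, 200.00.
Standard total = 501 400; weights = 0.2539, 0.3231, 0.2288, 0.1943.
Standardized rate: 0.2539×178.27 + 0.3231×76.07 + 0.2288×109.81 + 0.1943×200.00 = 133.8113 per 100 000.

133.81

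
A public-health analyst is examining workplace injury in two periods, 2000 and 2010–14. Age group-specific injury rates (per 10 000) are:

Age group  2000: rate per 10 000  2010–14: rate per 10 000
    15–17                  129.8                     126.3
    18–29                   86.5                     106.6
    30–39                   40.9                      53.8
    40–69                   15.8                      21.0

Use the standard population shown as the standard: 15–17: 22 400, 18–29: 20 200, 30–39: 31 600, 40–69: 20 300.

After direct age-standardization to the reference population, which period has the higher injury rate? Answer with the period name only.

2010–14

Standard total = 94 500; weights = 0.2370, 0.2138, 0.3344, 0.2148.
2000: 0.2370×129.8 + 0.2138×86.5 + 0.3344×40.9 + 0.2148×15.8 = 66.3280 per 10 000.
2010–14: 0.2370×126.3 + 0.2138×106.6 + 0.3344×53.8 + 0.2148×21.0 = 75.2256 per 10 000.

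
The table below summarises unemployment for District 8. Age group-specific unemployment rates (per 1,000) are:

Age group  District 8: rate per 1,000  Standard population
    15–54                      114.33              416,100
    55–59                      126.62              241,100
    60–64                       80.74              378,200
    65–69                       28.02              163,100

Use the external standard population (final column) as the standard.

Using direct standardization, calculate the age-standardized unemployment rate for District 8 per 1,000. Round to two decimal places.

94.46

Standard total = 1,198,500; weights = 0.3472, 0.2012, 0.3156, 0.1361.
Standardized rate: 0.3472×114.33 + 0.2012×126.62 + 0.3156×80.74 + 0.1361×28.02 = 94.4570 per 1,000.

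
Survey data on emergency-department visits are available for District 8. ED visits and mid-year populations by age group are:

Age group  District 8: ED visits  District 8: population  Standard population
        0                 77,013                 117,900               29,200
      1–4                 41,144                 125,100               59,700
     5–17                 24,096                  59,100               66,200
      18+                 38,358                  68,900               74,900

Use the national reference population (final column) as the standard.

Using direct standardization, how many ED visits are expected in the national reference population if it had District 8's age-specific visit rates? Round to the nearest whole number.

Age-specific rates per 1,000 for District 8: 653.206, 328.889, 407.716, 556.720.
Expected ED visits = Σ (standard pop × age-specific rate ÷ 1,000)
= 29,200×653.206/1,000 + 59,700×328.889/1,000 + 66,200×407.716/1,000 + 74,900×556.720/1,000
= 19073.62 + 19634.67 + 26990.78 + 41698.32 = 107397.39.

107397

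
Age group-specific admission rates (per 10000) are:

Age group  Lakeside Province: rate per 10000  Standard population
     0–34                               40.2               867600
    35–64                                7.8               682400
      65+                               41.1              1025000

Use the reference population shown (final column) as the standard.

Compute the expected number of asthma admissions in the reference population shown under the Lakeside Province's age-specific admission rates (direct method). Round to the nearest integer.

8233

Expected asthma admissions = Σ (standard pop × age-specific rate ÷ 10000)
= 867600×40.2/10000 + 682400×7.8/10000 + 1025000×41.1/10000
= 3487.75 + 532.27 + 4212.75 = 8232.77.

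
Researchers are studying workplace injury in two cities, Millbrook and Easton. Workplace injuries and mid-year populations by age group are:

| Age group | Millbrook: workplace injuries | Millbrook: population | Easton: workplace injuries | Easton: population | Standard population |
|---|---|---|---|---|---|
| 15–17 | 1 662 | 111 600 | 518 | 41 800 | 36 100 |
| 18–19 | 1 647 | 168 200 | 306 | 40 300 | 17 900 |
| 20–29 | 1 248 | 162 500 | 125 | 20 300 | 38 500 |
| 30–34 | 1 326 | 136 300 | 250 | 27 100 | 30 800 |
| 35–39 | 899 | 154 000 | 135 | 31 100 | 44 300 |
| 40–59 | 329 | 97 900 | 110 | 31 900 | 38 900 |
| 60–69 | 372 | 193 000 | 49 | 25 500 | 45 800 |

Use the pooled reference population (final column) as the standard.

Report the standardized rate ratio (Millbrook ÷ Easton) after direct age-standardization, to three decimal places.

Age-specific rates per 10 000 for Millbrook: 148.92, 97.92, 76.80, 97.29, 58.38, 33.61, 19.27.
For Easton: 123.92, 75.93, 61.58, 92.25, 43.41, 34.48, 19.22.
Standard total = 252 300; weights = 0.1431, 0.0709, 0.1526, 0.1221, 0.1756, 0.1542, 0.1815.
Millbrook: 0.1431×148.92 + 0.0709×97.92 + 0.1526×76.80 + 0.1221×97.29 + 0.1756×58.38 + 0.1542×33.61 + 0.1815×19.27 = 70.7818 per 10 000.
Easton: 0.1431×123.92 + 0.0709×75.93 + 0.1526×61.58 + 0.1221×92.25 + 0.1756×43.41 + 0.1542×34.48 + 0.1815×19.22 = 60.2032 per 10 000.
Ratio = 70.7818 ÷ 60.2032 = 1.17572.

1.176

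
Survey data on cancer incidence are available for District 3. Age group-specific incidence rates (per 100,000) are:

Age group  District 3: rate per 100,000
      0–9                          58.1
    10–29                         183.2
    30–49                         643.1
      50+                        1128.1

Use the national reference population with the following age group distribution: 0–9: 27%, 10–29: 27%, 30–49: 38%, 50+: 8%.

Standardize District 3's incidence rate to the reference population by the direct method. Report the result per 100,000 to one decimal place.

Standard weights: 0.27, 0.27, 0.38, 0.08.
Standardized rate: 0.2700×58.1 + 0.2700×183.2 + 0.3800×643.1 + 0.0800×1128.1 = 399.7770 per 100,000.

399.8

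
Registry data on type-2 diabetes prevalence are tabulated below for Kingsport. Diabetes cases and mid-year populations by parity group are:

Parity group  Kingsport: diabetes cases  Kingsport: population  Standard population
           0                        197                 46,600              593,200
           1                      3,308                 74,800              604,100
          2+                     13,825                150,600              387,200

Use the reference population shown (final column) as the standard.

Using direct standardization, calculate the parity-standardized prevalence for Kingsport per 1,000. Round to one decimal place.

40.9

Parity-specific rates per 1,000 for Kingsport: 4.227, 44.225, 91.799.
Standard total = 1,584,500; weights = 0.3744, 0.3813, 0.2444.
Standardized rate: 0.3744×4.227 + 0.3813×44.225 + 0.2444×91.799 = 40.8763 per 1,000.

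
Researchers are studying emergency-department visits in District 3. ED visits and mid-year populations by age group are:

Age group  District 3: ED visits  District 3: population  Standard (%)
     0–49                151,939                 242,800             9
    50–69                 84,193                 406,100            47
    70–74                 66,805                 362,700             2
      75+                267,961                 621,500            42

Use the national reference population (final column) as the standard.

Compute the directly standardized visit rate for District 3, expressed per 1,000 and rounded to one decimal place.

338.5

Age-specific rates per 1,000 for District 3: 625.778, 207.321, 184.188, 431.152.
Standard weights: 0.09, 0.47, 0.02, 0.42.
Standardized rate: 0.0900×625.778 + 0.4700×207.321 + 0.0200×184.188 + 0.4200×431.152 = 338.5285 per 1,000.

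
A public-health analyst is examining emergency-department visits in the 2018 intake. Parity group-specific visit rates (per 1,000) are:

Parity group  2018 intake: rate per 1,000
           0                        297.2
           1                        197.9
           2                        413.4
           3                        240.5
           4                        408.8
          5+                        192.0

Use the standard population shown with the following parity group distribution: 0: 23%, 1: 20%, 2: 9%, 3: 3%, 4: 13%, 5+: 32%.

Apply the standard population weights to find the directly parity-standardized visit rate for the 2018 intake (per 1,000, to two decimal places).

Standard weights: 0.23, 0.20, 0.09, 0.03, 0.13, 0.32.
Standardized rate: 0.2300×297.2 + 0.2000×197.9 + 0.0900×413.4 + 0.0300×240.5 + 0.1300×408.8 + 0.3200×192.0 = 266.9410 per 1,000.

266.94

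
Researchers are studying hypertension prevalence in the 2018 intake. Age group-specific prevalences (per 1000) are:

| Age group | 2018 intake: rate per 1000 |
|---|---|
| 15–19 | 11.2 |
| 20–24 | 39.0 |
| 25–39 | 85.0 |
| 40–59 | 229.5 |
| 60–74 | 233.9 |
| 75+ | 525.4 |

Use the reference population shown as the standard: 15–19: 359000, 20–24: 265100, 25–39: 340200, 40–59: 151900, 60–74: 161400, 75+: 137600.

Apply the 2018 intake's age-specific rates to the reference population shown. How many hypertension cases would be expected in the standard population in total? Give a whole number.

188184

Expected hypertension cases = Σ (standard pop × age-specific rate ÷ 1000)
= 359000×11.2/1000 + 265100×39.0/1000 + 340200×85.0/1000 + 151900×229.5/1000 + 161400×233.9/1000 + 137600×525.4/1000
= 4020.80 + 10338.90 + 28917.00 + 34861.05 + 37751.46 + 72295.04 = 188184.25.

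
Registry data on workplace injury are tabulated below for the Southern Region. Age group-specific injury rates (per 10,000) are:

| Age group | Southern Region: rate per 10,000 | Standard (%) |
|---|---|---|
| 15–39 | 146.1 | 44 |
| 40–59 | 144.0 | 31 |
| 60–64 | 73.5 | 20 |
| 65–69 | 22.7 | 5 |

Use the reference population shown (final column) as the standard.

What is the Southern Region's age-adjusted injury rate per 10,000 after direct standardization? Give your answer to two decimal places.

124.76

Standard weights: 0.44, 0.31, 0.20, 0.05.
Standardized rate: 0.4400×146.1 + 0.3100×144.0 + 0.2000×73.5 + 0.0500×22.7 = 124.7590 per 10,000.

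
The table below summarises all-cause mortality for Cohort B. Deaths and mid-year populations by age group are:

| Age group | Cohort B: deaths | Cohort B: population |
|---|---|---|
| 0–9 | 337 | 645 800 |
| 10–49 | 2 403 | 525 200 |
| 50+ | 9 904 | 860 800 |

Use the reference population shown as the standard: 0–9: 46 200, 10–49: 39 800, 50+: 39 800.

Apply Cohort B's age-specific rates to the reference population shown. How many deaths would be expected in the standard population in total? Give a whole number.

Age-specific rates per 1 000 for Cohort B: 0.522, 4.575, 11.506.
Expected deaths = Σ (standard pop × age-specific rate ÷ 1 000)
= 46 200×0.522/1 000 + 39 800×4.575/1 000 + 39 800×11.506/1 000
= 24.11 + 182.10 + 457.92 = 664.13.

664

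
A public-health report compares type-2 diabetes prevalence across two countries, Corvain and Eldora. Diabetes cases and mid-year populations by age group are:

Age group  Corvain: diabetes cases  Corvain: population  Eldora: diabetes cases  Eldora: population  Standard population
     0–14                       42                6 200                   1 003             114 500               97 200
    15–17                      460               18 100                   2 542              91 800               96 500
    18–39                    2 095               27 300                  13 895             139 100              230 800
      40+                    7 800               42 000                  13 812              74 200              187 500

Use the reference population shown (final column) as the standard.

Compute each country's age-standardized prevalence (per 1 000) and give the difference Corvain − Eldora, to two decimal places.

-9.54

Age-specific rates per 1 000 for Corvain: 6.774, 25.414, 76.740, 185.714.
For Eldora: 8.760, 27.691, 99.892, 186.146.
Standard total = 612 000; weights = 0.1588, 0.1577, 0.3771, 0.3064.
Corvain: 0.1588×6.774 + 0.1577×25.414 + 0.3771×76.740 + 0.3064×185.714 = 90.9215 per 1 000.
Eldora: 0.1588×8.760 + 0.1577×27.691 + 0.3771×99.892 + 0.3064×186.146 = 100.4592 per 1 000.
Difference = 90.9215 − 100.4592 = -9.5377.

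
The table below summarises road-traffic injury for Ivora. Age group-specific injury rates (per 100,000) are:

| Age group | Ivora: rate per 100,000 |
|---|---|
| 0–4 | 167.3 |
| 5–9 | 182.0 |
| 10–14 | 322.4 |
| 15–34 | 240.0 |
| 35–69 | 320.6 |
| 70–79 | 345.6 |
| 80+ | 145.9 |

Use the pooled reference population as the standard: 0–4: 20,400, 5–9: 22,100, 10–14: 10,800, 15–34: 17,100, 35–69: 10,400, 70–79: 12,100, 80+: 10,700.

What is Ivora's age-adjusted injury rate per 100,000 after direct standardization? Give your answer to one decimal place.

Standard total = 103,600; weights = 0.1969, 0.2133, 0.1042, 0.1651, 0.1004, 0.1168, 0.1033.
Standardized rate: 0.1969×167.3 + 0.2133×182.0 + 0.1042×322.4 + 0.1651×240.0 + 0.1004×320.6 + 0.1168×345.6 + 0.1033×145.9 = 232.6078 per 100,000.

232.6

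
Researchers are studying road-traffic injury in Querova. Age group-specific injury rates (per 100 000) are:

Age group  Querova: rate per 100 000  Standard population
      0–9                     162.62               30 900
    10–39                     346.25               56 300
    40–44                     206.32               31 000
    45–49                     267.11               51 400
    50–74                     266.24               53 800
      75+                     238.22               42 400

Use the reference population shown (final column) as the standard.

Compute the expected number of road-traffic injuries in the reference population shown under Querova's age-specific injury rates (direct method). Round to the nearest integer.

Expected road-traffic injuries = Σ (standard pop × age-specific rate ÷ 100 000)
= 30 900×162.62/100 000 + 56 300×346.25/100 000 + 31 000×206.32/100 000 + 51 400×267.11/100 000 + 53 800×266.24/100 000 + 42 400×238.22/100 000
= 50.25 + 194.94 + 63.96 + 137.29 + 143.24 + 101.01 = 690.68.

691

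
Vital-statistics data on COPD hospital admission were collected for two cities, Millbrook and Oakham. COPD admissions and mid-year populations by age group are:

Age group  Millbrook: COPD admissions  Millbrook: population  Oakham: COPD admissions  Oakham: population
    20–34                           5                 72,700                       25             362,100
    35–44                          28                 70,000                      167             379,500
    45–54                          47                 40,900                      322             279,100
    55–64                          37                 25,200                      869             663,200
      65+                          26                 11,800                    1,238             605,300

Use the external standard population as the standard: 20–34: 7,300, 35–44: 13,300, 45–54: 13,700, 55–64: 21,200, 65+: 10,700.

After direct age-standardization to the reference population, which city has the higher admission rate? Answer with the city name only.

Age-specific rates per 10,000 for Millbrook: 0.69, 4.00, 11.49, 14.68, 22.03.
For Oakham: 0.69, 4.40, 11.54, 13.10, 20.45.
Standard total = 66,200; weights = 0.1103, 0.2009, 0.2069, 0.3202, 0.1616.
Millbrook: 0.1103×0.69 + 0.2009×4.00 + 0.2069×11.49 + 0.3202×14.68 + 0.1616×22.03 = 11.5209 per 10,000.
Oakham: 0.1103×0.69 + 0.2009×4.40 + 0.2069×11.54 + 0.3202×13.10 + 0.1616×20.45 = 10.8498 per 10,000.
The crude rates (6.48 vs 11.45) would put Oakham higher, but that reflects its age composition; once standardized to a common age structure, Millbrook has the higher underlying rate.

Millbrook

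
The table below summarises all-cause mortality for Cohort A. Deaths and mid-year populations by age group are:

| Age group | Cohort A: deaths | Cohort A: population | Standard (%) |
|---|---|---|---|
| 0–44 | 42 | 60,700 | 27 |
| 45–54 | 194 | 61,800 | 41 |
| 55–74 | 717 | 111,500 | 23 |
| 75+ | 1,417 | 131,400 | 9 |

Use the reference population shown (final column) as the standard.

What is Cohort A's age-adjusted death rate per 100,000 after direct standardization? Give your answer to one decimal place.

Age-specific rates per 100,000 for Cohort A: 69.19, 313.92, 643.05, 1078.39.
Standard weights: 0.27, 0.41, 0.23, 0.09.
Standardized rate: 0.2700×69.19 + 0.4100×313.92 + 0.2300×643.05 + 0.0900×1078.39 = 392.3437 per 100,000.

392.3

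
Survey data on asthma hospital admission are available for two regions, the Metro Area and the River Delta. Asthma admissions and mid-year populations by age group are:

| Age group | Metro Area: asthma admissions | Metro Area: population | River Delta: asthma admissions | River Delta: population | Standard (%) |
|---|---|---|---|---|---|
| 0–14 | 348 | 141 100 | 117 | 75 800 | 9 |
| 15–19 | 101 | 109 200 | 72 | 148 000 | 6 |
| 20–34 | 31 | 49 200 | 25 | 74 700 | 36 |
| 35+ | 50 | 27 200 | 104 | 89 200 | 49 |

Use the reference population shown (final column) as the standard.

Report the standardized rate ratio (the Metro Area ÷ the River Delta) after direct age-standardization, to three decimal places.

Age-specific rates per 10 000 for the Metro Area: 24.66, 9.25, 6.30, 18.38.
For the River Delta: 15.44, 4.86, 3.35, 11.66.
Standard weights: 0.09, 0.06, 0.36, 0.49.
The Metro Area: 0.0900×24.66 + 0.0600×9.25 + 0.3600×6.30 + 0.4900×18.38 = 14.0503 per 10 000.
The River Delta: 0.0900×15.44 + 0.0600×4.86 + 0.3600×3.35 + 0.4900×11.66 = 8.5989 per 10 000.
Ratio = 14.0503 ÷ 8.5989 = 1.63396.

1.634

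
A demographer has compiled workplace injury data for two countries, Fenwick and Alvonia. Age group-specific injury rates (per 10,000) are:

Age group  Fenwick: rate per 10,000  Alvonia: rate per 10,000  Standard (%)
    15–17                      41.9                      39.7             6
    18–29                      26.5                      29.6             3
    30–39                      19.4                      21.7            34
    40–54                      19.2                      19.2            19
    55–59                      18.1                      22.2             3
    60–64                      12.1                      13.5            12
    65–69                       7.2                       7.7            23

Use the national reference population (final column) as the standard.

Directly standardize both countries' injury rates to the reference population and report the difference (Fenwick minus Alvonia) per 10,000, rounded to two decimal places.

-1.15

Standard weights: 0.06, 0.03, 0.34, 0.19, 0.03, 0.12, 0.23.
Fenwick: 0.0600×41.9 + 0.0300×26.5 + 0.3400×19.4 + 0.1900×19.2 + 0.0300×18.1 + 0.1200×12.1 + 0.2300×7.2 = 17.2040 per 10,000.
Alvonia: 0.0600×39.7 + 0.0300×29.6 + 0.3400×21.7 + 0.1900×19.2 + 0.0300×22.2 + 0.1200×13.5 + 0.2300×7.7 = 18.3530 per 10,000.
Difference = 17.2040 − 18.3530 = -1.1490.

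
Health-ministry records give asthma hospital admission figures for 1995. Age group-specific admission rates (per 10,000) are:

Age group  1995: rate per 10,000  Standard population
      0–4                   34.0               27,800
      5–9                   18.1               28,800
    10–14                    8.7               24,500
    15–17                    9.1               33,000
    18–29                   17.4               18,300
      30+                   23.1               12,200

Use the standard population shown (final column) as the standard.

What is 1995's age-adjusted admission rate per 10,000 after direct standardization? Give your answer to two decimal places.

17.84

Standard total = 144,600; weights = 0.1923, 0.1992, 0.1694, 0.2282, 0.1266, 0.0844.
Standardized rate: 0.1923×34.0 + 0.1992×18.1 + 0.1694×8.7 + 0.2282×9.1 + 0.1266×17.4 + 0.0844×23.1 = 17.8435 per 10,000.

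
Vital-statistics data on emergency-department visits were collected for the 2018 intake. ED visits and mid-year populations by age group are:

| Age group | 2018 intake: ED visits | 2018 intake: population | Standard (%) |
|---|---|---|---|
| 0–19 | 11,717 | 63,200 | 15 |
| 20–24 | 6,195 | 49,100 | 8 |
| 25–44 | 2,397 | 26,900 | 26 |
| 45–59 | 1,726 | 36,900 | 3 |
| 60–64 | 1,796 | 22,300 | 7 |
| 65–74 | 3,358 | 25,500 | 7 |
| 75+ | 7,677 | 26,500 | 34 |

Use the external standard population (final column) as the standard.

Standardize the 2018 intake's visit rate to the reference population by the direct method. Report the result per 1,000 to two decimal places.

175.83

Age-specific rates per 1,000 for the 2018 intake: 185.396, 126.171, 89.108, 46.775, 80.538, 131.686, 289.698.
Standard weights: 0.15, 0.08, 0.26, 0.03, 0.07, 0.07, 0.34.
Standardized rate: 0.1500×185.396 + 0.0800×126.171 + 0.2600×89.108 + 0.0300×46.775 + 0.0700×80.538 + 0.0700×131.686 + 0.3400×289.698 = 175.8274 per 1,000.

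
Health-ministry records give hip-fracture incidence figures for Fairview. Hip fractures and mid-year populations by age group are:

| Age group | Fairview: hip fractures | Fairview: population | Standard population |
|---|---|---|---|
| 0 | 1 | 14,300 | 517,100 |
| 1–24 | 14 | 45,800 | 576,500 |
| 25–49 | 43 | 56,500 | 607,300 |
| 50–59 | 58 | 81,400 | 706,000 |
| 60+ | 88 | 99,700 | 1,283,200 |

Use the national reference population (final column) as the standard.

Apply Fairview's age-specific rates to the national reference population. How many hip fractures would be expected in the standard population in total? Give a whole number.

Age-specific rates per 100,000 for Fairview: 6.99, 30.57, 76.11, 71.25, 88.26.
Expected hip fractures = Σ (standard pop × age-specific rate ÷ 100,000)
= 517,100×6.99/100,000 + 576,500×30.57/100,000 + 607,300×76.11/100,000 + 706,000×71.25/100,000 + 1,283,200×88.26/100,000
= 36.16 + 176.22 + 462.19 + 503.05 + 1132.61 = 2310.24.

2310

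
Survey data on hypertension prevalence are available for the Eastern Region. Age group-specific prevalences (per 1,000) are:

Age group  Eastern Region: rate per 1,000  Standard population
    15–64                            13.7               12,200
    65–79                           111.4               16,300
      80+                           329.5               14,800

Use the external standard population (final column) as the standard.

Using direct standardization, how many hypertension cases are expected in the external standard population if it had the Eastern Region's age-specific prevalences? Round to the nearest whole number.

6860

Expected hypertension cases = Σ (standard pop × age-specific rate ÷ 1,000)
= 12,200×13.7/1,000 + 16,300×111.4/1,000 + 14,800×329.5/1,000
= 167.14 + 1815.82 + 4876.60 = 6859.56.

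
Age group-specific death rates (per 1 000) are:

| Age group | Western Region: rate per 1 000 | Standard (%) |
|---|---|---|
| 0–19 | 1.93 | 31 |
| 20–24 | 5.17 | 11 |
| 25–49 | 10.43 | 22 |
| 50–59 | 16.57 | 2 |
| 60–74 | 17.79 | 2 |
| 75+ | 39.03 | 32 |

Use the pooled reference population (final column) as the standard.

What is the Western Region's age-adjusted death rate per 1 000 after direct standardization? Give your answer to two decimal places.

16.64

Standard weights: 0.31, 0.11, 0.22, 0.02, 0.02, 0.32.
Standardized rate: 0.3100×1.93 + 0.1100×5.17 + 0.2200×10.43 + 0.0200×16.57 + 0.0200×17.79 + 0.3200×39.03 = 16.6384 per 1 000.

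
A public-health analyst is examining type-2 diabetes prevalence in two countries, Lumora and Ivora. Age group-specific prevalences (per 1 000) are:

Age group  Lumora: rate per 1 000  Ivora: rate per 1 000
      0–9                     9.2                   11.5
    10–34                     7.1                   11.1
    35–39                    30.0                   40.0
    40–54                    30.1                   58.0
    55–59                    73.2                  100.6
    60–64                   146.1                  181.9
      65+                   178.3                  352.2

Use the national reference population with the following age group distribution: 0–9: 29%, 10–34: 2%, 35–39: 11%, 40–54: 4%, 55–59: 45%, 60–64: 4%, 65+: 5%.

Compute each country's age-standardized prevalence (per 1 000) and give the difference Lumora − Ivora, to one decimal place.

Standard weights: 0.29, 0.02, 0.11, 0.04, 0.45, 0.04, 0.05.
Lumora: 0.2900×9.2 + 0.0200×7.1 + 0.1100×30.0 + 0.0400×30.1 + 0.4500×73.2 + 0.0400×146.1 + 0.0500×178.3 = 55.0130 per 1 000.
Ivora: 0.2900×11.5 + 0.0200×11.1 + 0.1100×40.0 + 0.0400×58.0 + 0.4500×100.6 + 0.0400×181.9 + 0.0500×352.2 = 80.4330 per 1 000.
Difference = 55.0130 − 80.4330 = -25.4200.

-25.4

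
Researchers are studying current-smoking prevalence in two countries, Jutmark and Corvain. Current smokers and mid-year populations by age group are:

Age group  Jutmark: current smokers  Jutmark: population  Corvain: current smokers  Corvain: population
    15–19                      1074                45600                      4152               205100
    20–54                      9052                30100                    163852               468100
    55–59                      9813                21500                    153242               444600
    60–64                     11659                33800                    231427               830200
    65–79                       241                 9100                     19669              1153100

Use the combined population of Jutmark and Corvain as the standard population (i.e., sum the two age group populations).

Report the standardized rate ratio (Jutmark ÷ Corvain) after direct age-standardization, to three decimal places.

1.161

Age-specific rates per 1000 for Jutmark: 23.553, 300.731, 456.419, 344.941, 26.484.
For Corvain: 20.244, 350.036, 344.674, 278.761, 17.057.
Combined standard total = 3241200; weights = 0.0773, 0.1537, 0.1438, 0.2666, 0.3586.
Jutmark: 0.0773×23.553 + 0.1537×300.731 + 0.1438×456.419 + 0.2666×344.941 + 0.3586×26.484 = 215.1282 per 1000.
Corvain: 0.0773×20.244 + 0.1537×350.036 + 0.1438×344.674 + 0.2666×278.761 + 0.3586×17.057 = 185.3601 per 1000.
Ratio = 215.1282 ÷ 185.3601 = 1.16060.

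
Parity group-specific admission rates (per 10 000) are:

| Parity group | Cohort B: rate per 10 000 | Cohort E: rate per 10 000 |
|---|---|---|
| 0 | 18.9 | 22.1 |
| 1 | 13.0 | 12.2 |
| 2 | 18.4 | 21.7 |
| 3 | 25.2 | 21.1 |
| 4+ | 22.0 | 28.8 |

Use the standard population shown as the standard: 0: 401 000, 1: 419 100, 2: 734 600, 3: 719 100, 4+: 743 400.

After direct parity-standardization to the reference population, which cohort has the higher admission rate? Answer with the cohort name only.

Cohort E

Standard total = 3 017 200; weights = 0.1329, 0.1389, 0.2435, 0.2383, 0.2464.
Cohort B: 0.1329×18.9 + 0.1389×13.0 + 0.2435×18.4 + 0.2383×25.2 + 0.2464×22.0 = 20.2240 per 10 000.
Cohort E: 0.1329×22.1 + 0.1389×12.2 + 0.2435×21.7 + 0.2383×21.1 + 0.2464×28.8 = 22.0399 per 10 000.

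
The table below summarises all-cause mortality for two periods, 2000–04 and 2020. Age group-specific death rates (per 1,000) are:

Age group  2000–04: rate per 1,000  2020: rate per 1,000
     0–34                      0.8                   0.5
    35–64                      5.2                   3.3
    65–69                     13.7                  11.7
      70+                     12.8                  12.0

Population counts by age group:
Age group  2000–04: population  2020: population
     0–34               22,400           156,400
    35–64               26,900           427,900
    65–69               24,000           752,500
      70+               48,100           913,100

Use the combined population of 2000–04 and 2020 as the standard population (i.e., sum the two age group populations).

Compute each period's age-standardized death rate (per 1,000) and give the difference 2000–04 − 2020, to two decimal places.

Combined standard total = 2,371,300; weights = 0.0754, 0.1918, 0.3275, 0.4053.
2000–04: 0.0754×0.8 + 0.1918×5.2 + 0.3275×13.7 + 0.4053×12.8 = 10.7323 per 1,000.
2020: 0.0754×0.5 + 0.1918×3.3 + 0.3275×11.7 + 0.4053×12.0 = 9.3660 per 1,000.
Difference = 10.7323 − 9.3660 = 1.3662.

1.37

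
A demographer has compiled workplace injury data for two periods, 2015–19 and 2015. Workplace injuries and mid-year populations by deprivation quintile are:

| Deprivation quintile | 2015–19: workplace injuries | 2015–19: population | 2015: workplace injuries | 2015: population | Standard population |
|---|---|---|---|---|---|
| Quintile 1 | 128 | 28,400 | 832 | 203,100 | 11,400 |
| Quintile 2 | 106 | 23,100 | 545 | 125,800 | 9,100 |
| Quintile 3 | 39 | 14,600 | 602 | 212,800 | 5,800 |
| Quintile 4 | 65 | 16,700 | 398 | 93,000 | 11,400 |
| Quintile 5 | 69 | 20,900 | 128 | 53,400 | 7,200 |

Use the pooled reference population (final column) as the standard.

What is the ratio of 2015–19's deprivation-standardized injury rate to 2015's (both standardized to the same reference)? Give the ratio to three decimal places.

Deprivation-specific rates per 10,000 for 2015–19: 45.07, 45.89, 26.71, 38.92, 33.01.
For 2015: 40.97, 43.32, 28.29, 42.80, 23.97.
Standard total = 44,900; weights = 0.2539, 0.2027, 0.1292, 0.2539, 0.1604.
2015–19: 0.2539×45.07 + 0.2027×45.89 + 0.1292×26.71 + 0.2539×38.92 + 0.1604×33.01 = 39.3703 per 10,000.
2015: 0.2539×40.97 + 0.2027×43.32 + 0.1292×28.29 + 0.2539×42.80 + 0.1604×23.97 = 37.5450 per 10,000.
Ratio = 39.3703 ÷ 37.5450 = 1.04861.

1.049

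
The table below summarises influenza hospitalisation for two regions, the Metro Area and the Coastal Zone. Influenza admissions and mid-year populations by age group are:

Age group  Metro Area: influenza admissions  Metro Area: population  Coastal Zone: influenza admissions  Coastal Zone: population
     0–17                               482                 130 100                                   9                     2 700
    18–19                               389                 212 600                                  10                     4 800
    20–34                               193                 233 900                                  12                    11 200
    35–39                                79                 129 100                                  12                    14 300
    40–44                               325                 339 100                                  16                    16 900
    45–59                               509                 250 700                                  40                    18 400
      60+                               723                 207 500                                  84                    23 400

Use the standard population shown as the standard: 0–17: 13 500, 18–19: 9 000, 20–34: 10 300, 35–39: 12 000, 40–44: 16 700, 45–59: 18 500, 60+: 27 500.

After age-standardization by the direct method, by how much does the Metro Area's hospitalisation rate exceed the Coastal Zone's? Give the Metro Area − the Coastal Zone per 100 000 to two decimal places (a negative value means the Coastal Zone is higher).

-7.34

Age-specific rates per 100 000 for the Metro Area: 370.48, 182.97, 82.51, 61.19, 95.84, 203.03, 348.43.
For the Coastal Zone: 333.33, 208.33, 107.14, 83.92, 94.67, 217.39, 358.97.
Standard total = 107 500; weights = 0.1256, 0.0837, 0.0958, 0.1116, 0.1553, 0.1721, 0.2558.
The Metro Area: 0.1256×370.48 + 0.0837×182.97 + 0.0958×82.51 + 0.1116×61.19 + 0.1553×95.84 + 0.1721×203.03 + 0.2558×348.43 = 215.5448 per 100 000.
The Coastal Zone: 0.1256×333.33 + 0.0837×208.33 + 0.0958×107.14 + 0.1116×83.92 + 0.1553×94.67 + 0.1721×217.39 + 0.2558×358.97 = 222.8852 per 100 000.
Difference = 215.5448 − 222.8852 = -7.3404.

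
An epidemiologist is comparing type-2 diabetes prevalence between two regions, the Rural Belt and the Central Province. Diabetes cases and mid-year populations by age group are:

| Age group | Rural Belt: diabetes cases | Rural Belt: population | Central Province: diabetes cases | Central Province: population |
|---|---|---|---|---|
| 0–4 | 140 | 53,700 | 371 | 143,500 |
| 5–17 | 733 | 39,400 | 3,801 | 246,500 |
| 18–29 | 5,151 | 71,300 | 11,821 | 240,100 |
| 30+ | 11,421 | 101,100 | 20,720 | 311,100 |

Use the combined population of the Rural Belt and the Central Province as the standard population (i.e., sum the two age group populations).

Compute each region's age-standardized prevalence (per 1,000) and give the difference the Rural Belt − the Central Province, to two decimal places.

Age-specific rates per 1,000 for the Rural Belt: 2.607, 18.604, 72.244, 112.967.
For the Central Province: 2.585, 15.420, 49.234, 66.602.
Combined standard total = 1,206,700; weights = 0.1634, 0.2369, 0.2581, 0.3416.
The Rural Belt: 0.1634×2.607 + 0.2369×18.604 + 0.2581×72.244 + 0.3416×112.967 = 62.0659 per 1,000.
The Central Province: 0.1634×2.585 + 0.2369×15.420 + 0.2581×49.234 + 0.3416×66.602 = 39.5320 per 1,000.
Difference = 62.0659 − 39.5320 = 22.5340.

22.53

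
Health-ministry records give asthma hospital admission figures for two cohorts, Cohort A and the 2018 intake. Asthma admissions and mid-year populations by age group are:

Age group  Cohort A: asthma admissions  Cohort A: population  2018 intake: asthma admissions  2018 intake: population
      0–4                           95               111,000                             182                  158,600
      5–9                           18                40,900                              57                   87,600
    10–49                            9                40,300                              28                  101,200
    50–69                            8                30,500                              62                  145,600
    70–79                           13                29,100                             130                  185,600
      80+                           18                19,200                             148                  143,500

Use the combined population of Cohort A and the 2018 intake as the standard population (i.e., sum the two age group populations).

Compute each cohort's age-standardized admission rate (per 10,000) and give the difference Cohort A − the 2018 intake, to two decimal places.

-1.94

Age-specific rates per 10,000 for Cohort A: 8.56, 4.40, 2.23, 2.62, 4.47, 9.38.
For the 2018 intake: 11.48, 6.51, 2.77, 4.26, 7.00, 10.31.
Combined standard total = 1,093,100; weights = 0.2466, 0.1176, 0.1294, 0.1611, 0.1964, 0.1488.
Cohort A: 0.2466×8.56 + 0.1176×4.40 + 0.1294×2.23 + 0.1611×2.62 + 0.1964×4.47 + 0.1488×9.38 = 5.6127 per 10,000.
The 2018 intake: 0.2466×11.48 + 0.1176×6.51 + 0.1294×2.77 + 0.1611×4.26 + 0.1964×7.00 + 0.1488×10.31 = 7.5502 per 10,000.
Difference = 5.6127 − 7.5502 = -1.9375.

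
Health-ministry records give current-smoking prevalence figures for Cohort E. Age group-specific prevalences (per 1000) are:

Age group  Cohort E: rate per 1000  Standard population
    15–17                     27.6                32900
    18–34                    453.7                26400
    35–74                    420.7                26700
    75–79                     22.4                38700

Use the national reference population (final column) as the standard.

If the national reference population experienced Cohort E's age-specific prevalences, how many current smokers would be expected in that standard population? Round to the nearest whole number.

Expected current smokers = Σ (standard pop × age-specific rate ÷ 1000)
= 32900×27.6/1000 + 26400×453.7/1000 + 26700×420.7/1000 + 38700×22.4/1000
= 908.04 + 11977.68 + 11232.69 + 866.88 = 24985.29.

24985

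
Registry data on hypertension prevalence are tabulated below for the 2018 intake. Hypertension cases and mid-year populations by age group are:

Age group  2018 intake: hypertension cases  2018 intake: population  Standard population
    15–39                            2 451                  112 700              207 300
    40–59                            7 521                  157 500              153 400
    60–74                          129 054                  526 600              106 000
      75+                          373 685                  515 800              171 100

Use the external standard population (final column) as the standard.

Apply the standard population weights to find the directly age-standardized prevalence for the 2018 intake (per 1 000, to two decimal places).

Age-specific rates per 1 000 for the 2018 intake: 21.748, 47.752, 245.070, 724.477.
Standard total = 637 800; weights = 0.3250, 0.2405, 0.1662, 0.2683.
Standardized rate: 0.3250×21.748 + 0.2405×47.752 + 0.1662×245.070 + 0.2683×724.477 = 253.6359 per 1 000.

253.64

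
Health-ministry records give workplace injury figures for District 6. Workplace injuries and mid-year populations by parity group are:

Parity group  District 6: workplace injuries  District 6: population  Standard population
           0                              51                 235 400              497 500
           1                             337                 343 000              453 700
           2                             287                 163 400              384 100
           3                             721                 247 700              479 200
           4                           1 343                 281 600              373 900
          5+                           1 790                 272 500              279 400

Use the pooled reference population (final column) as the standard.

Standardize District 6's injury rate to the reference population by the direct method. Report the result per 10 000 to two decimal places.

25.29

Parity-specific rates per 10 000 for District 6: 2.17, 9.83, 17.56, 29.11, 47.69, 65.69.
Standard total = 2 467 800; weights = 0.2016, 0.1838, 0.1556, 0.1942, 0.1515, 0.1132.
Standardized rate: 0.2016×2.17 + 0.1838×9.83 + 0.1556×17.56 + 0.1942×29.11 + 0.1515×47.69 + 0.1132×65.69 = 25.2920 per 10 000.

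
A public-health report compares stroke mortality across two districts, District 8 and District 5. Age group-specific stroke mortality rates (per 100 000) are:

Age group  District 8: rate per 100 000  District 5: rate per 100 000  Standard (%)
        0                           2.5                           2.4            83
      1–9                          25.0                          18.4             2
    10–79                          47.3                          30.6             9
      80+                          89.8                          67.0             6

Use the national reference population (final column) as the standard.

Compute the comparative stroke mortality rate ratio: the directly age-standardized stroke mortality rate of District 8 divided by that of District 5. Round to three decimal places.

1.338

Standard weights: 0.83, 0.02, 0.09, 0.06.
District 8: 0.8300×2.5 + 0.0200×25.0 + 0.0900×47.3 + 0.0600×89.8 = 12.2200 per 100 000.
District 5: 0.8300×2.4 + 0.0200×18.4 + 0.0900×30.6 + 0.0600×67.0 = 9.1340 per 100 000.
Ratio = 12.2200 ÷ 9.1340 = 1.33786.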